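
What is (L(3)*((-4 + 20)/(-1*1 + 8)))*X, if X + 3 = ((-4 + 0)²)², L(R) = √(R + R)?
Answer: 4048*√6/7 ≈ 1416.5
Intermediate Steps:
L(R) = √2*√R (L(R) = √(2*R) = √2*√R)
X = 253 (X = -3 + ((-4 + 0)²)² = -3 + ((-4)²)² = -3 + 16² = -3 + 256 = 253)
(L(3)*((-4 + 20)/(-1*1 + 8)))*X = ((√2*√3)*((-4 + 20)/(-1*1 + 8)))*253 = (√6*(16/(-1 + 8)))*253 = (√6*(16/7))*253 = (16*√6/7)*253 = 4048*√6/7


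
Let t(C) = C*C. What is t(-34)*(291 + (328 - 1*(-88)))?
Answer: 817292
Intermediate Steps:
t(C) = C²
t(-34)*(291 + (328 - 1*(-88))) = (-34)²*(291 + (328 - 1*(-88))) = 1156*(291 + (328 + 88)) = 1156*(291 + 416) = 1156*707 = 817292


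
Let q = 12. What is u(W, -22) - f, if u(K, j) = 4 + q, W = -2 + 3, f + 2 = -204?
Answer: 222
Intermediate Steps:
f = -206 (f = -2 - 204 = -206)
W = 1
u(K, j) = 16 (u(K, j) = 4 + 12 = 16)
u(W, -22) - f = 16 - 1*(-206) = 16 + 206 = 222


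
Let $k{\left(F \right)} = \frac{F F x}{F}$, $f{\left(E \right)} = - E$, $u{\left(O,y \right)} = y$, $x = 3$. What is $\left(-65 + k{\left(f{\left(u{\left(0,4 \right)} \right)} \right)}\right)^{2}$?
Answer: $5929$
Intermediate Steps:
$k{\left(F \right)} = 3 F$ ($k{\left(F \right)} = \frac{F F 3}{F} = \frac{F^{2} \cdot 3}{F} = \frac{3 F^{2}}{F} = 3 F$)
$\left(-65 + k{\left(f{\left(u{\left(0,4 \right)} \right)} \right)}\right)^{2} = \left(-65 + 3 \left(\left(-1\right) 4\right)\right)^{2} = \left(-65 + 3 \left(-4\right)\right)^{2} = \left(-65 - 12\right)^{2} = \left(-77\right)^{2} = 5929$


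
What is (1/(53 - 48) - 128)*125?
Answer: -15975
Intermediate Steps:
(1/(53 - 48) - 128)*125 = (1/5 - 128)*125 = (⅕ - 128)*125 = -639/5*125 = -15975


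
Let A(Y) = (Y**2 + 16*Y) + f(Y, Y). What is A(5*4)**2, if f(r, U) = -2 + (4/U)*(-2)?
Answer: 12873744/25 ≈ 5.1495e+5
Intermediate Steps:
f(r, U) = -2 - 8/U
A(Y) = -2 + Y**2 - 8/Y + 16*Y (A(Y) = (Y**2 + 16*Y) + (-2 - 8/Y) = -2 + Y**2 - 8/Y + 16*Y)
A(5*4)**2 = (-2 + (5*4)**2 - 8/(5*4) + 16*(5*4))**2 = (-2 + 20**2 - 8/20 + 16*20)**2 = (-2 + 400 - 8*1/20 + 320)**2 = (-2 + 400 - 2/5 + 320)**2 = (3588/5)**2 = 12873744/25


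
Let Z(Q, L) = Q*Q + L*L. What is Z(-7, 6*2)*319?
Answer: 61567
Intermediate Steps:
Z(Q, L) = L² + Q² (Z(Q, L) = Q² + L² = L² + Q²)
Z(-7, 6*2)*319 = ((6*2)² + (-7)²)*319 = (12² + 49)*319 = (144 + 49)*319 = 193*319 = 61567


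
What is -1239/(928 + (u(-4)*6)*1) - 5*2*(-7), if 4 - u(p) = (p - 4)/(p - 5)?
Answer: 195083/2840 ≈ 68.691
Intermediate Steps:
u(p) = 4 - (-4 + p)/(-5 + p) (u(p) = 4 - (p - 4)/(p - 5) = 4 - (-4 + p)/(-5 + p))
-1239/(928 + (u(-4)*6)*1) - 5*2*(-7) = -1239/(928 + (((-16 + 3*(-4))/(-5 - 4))*6)*1) - 5*2*(-7) = -1239/(928 + (((-16 - 12)/(-9))*6)*1) - 10*(-7) = -1239/(928 + (-⅑*(-28)*6)*1) + 70 = -1239/(928 + ((28/9)*6)*1) + 70 = -1239/(928 + (56/3)*1) + 70 = -1239/(928 + 56/3) + 70 = -1239/(2840/3) + 70 = (3/2840)*(-1239) + 70 = -3717/2840 + 70 = 195083/2840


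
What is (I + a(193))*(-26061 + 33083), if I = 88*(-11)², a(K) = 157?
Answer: 75872710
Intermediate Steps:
I = 10648 (I = 88*121 = 10648)
(I + a(193))*(-26061 + 33083) = (10648 + 157)*(-26061 + 33083) = 10805*7022 = 75872710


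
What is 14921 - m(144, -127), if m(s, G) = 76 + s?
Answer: 14701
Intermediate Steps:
14921 - m(144, -127) = 14921 - (76 + 144) = 14921 - 1*220 = 14921 - 220 = 14701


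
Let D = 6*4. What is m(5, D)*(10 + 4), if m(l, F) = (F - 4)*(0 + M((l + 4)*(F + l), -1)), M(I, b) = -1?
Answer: -280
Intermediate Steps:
D = 24
m(l, F) = 4 - F (m(l, F) = (F - 4)*(0 - 1) = (-4 + F)*(-1) = 4 - F)
m(5, D)*(10 + 4) = (4 - 1*24)*(10 + 4) = (4 - 24)*14 = -20*14 = -280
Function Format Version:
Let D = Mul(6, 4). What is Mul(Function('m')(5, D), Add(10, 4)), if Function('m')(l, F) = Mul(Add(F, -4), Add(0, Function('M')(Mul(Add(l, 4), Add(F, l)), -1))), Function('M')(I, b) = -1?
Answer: -280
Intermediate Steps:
D = 24
Function('m')(l, F) = Add(4, Mul(-1, F)) (Function('m')(l, F) = Mul(Add(F, -4), Add(0, -1)) = Mul(Add(-4, F), -1) = Add(4, Mul(-1, F)))
Mul(Function('m')(5, D), Add(10, 4)) = Mul(Add(4, Mul(-1, 24)), Add(10, 4)) = Mul(Add(4, -24), 14) = Mul(-20, 14) = -280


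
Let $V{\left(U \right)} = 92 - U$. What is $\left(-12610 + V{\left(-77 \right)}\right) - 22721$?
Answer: $-35162$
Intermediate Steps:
$\left(-12610 + V{\left(-77 \right)}\right) - 22721 = \left(-12610 + \left(92 - -77\right)\right) - 22721 = \left(-12610 + \left(92 + 77\right)\right) - 22721 = \left(-12610 + 169\right) - 22721 = -12441 - 22721 = -35162$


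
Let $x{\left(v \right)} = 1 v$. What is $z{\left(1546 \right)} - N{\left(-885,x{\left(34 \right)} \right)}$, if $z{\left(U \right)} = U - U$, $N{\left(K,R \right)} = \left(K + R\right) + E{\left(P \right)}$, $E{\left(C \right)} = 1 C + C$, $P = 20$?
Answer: $811$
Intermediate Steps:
$x{\left(v \right)} = v$
$E{\left(C \right)} = 2 C$ ($E{\left(C \right)} = C + C = 2 C$)
$N{\left(K,R \right)} = 40 + K + R$ ($N{\left(K,R \right)} = \left(K + R\right) + 2 \cdot 20 = \left(K + R\right) + 40 = 40 + K + R$)
$z{\left(U \right)} = 0$
$z{\left(1546 \right)} - N{\left(-885,x{\left(34 \right)} \right)} = 0 - \left(40 - 885 + 34\right) = 0 - -811 = 0 + 811 = 811$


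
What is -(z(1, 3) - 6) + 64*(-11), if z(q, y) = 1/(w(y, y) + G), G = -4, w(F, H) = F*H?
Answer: -3491/5 ≈ -698.20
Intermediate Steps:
z(q, y) = 1/(-4 + y²) (z(q, y) = 1/(y*y - 4) = 1/(y² - 4) = 1/(-4 + y²))
-(z(1, 3) - 6) + 64*(-11) = -(1/(-4 + 3²) - 6) + 64*(-11) = -(1/(-4 + 9) - 6) - 704 = -(1/5 - 6) - 704 = -(⅕ - 6) - 704 = -1*(-29/5) - 704 = 29/5 - 704 = -3491/5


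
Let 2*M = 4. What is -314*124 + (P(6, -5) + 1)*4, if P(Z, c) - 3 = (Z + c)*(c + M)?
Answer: -38932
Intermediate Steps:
M = 2 (M = (1/2)*4 = 2)
P(Z, c) = 3 + (2 + c)*(Z + c) (P(Z, c) = 3 + (Z + c)*(c + 2) = 3 + (Z + c)*(2 + c) = 3 + (2 + c)*(Z + c))
-314*124 + (P(6, -5) + 1)*4 = -314*124 + ((3 + (-5)**2 + 2*6 + 2*(-5) + 6*(-5)) + 1)*4 = -38936 + ((3 + 25 + 12 - 10 - 30) + 1)*4 = -38936 + (0 + 1)*4 = -38936 + 1*4 = -38936 + 4 = -38932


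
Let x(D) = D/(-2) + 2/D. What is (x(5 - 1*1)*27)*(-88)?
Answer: 3564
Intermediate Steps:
x(D) = 2/D - D/2 (x(D) = D*(-½) + 2/D = -D/2 + 2/D = 2/D - D/2)
(x(5 - 1*1)*27)*(-88) = ((2/(5 - 1*1) - (5 - 1*1)/2)*27)*(-88) = ((2/(5 - 1) - (5 - 1)/2)*27)*(-88) = ((2/4 - ½*4)*27)*(-88) = ((2*(¼) - 2)*27)*(-88) = ((½ - 2)*27)*(-88) = -3/2*27*(-88) = -81/2*(-88) = 3564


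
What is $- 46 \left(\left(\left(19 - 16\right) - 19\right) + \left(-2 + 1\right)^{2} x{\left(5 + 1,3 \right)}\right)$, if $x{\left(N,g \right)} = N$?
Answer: $460$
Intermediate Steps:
$- 46 \left(\left(\left(19 - 16\right) - 19\right) + \left(-2 + 1\right)^{2} x{\left(5 + 1,3 \right)}\right) = - 46 \left(\left(\left(19 - 16\right) - 19\right) + \left(-2 + 1\right)^{2} \left(5 + 1\right)\right) = - 46 \left(\left(3 - 19\right) + \left(-1\right)^{2} \cdot 6\right) = - 46 \left(-16 + 1 \cdot 6\right) = - 46 \left(-16 + 6\right) = \left(-46\right) \left(-10\right) = 460$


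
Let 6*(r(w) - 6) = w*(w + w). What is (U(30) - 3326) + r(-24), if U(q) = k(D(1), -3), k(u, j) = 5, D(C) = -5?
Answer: -3123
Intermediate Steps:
U(q) = 5
r(w) = 6 + w²/3 (r(w) = 6 + (w*(w + w))/6 = 6 + (w*(2*w))/6 = 6 + (2*w²)/6 = 6 + w²/3)
(U(30) - 3326) + r(-24) = (5 - 3326) + (6 + (⅓)*(-24)²) = -3321 + (6 + (⅓)*576) = -3321 + (6 + 192) = -3321 + 198 = -3123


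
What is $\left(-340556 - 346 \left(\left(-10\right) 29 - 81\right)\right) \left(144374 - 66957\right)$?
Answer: $-16427113230$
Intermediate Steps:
$\left(-340556 - 346 \left(\left(-10\right) 29 - 81\right)\right) \left(144374 - 66957\right) = \left(-340556 - 346 \left(-290 - 81\right)\right) 77417 = \left(-340556 - -128366\right) 77417 = \left(-340556 + 128366\right) 77417 = \left(-212190\right) 77417 = -16427113230$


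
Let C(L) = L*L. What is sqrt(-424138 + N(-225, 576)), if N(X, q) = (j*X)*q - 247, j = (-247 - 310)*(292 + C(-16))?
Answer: sqrt(39558161215) ≈ 1.9889e+5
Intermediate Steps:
C(L) = L**2
j = -305236 (j = (-247 - 310)*(292 + (-16)**2) = -557*(292 + 256) = -557*548 = -305236)
N(X, q) = -247 - 305236*X*q (N(X, q) = (-305236*X)*q - 247 = -305236*X*q - 247 = -247 - 305236*X*q)
sqrt(-424138 + N(-225, 576)) = sqrt(-424138 + (-247 - 305236*(-225)*576)) = sqrt(-424138 + (-247 + 39558585600)) = sqrt(-424138 + 39558585353) = sqrt(39558161215)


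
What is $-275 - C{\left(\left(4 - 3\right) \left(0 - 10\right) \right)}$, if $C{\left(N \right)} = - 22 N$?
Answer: $-495$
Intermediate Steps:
$-275 - C{\left(\left(4 - 3\right) \left(0 - 10\right) \right)} = -275 - - 22 \left(4 - 3\right) \left(0 - 10\right) = -275 - - 22 \cdot 1 \left(-10\right) = -275 - \left(-22\right) \left(-10\right) = -275 - 220 = -495$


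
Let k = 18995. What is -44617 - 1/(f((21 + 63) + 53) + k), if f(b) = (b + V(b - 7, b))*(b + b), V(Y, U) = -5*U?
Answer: -5851831868/131157 ≈ -44617.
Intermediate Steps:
f(b) = -8*b**2 (f(b) = (b - 5*b)*(b + b) = (-4*b)*(2*b) = -8*b**2)
-44617 - 1/(f((21 + 63) + 53) + k) = -44617 - 1/(-8*((21 + 63) + 53)**2 + 18995) = -44617 - 1/(-8*(84 + 53)**2 + 18995) = -44617 - 1/(-8*137**2 + 18995) = -44617 - 1/(-8*18769 + 18995) = -44617 - 1/(-150152 + 18995) = -44617 - 1/(-131157) = -44617 - 1*(-1/131157) = -44617 + 1/131157 = -5851831868/131157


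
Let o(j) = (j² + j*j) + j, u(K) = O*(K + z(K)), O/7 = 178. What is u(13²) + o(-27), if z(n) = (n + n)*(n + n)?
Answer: 142560029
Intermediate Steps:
z(n) = 4*n² (z(n) = (2*n)*(2*n) = 4*n²)
O = 1246 (O = 7*178 = 1246)
u(K) = 1246*K + 4984*K² (u(K) = 1246*(K + 4*K²) = 1246*K + 4984*K²)
o(j) = j + 2*j² (o(j) = (j² + j²) + j = 2*j² + j = j + 2*j²)
u(13²) + o(-27) = 1246*13²*(1 + 4*13²) - 27*(1 + 2*(-27)) = 1246*169*(1 + 4*169) - 27*(1 - 54) = 1246*169*(1 + 676) - 27*(-53) = 1246*169*677 + 1431 = 142558598 + 1431 = 142560029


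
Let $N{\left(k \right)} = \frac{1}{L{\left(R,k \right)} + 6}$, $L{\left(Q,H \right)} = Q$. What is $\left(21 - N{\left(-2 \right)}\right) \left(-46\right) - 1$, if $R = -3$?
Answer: $- \frac{2855}{3} \approx -951.67$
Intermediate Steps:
$N{\left(k \right)} = \frac{1}{3}$ ($N{\left(k \right)} = \frac{1}{-3 + 6} = \frac{1}{3}$)
$\left(21 - N{\left(-2 \right)}\right) \left(-46\right) - 1 = \left(21 - \frac{1}{3}\right) \left(-46\right) - 1 = \frac{62}{3} \left(-46\right) - 1 = - \frac{2852}{3} - 1 = - \frac{2855}{3}$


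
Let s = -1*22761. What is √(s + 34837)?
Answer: 2*√3019 ≈ 109.89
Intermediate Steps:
s = -22761
√(s + 34837) = √(-22761 + 34837) = √12076 = 2*√3019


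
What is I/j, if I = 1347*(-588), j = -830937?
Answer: 264012/276979 ≈ 0.95318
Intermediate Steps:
I = -792036
I/j = -792036/(-830937) = -792036*(-1/830937) = 264012/276979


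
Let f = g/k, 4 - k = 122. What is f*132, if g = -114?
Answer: 7524/59 ≈ 127.53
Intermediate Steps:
k = -118 (k = 4 - 1*122 = 4 - 122 = -118)
f = 57/59 (f = -114/(-118) = -114*(-1/118) = 57/59 ≈ 0.96610)
f*132 = (57/59)*132 = 7524/59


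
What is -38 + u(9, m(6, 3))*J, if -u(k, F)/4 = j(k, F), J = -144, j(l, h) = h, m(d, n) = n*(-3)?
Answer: -5222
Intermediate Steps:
m(d, n) = -3*n
u(k, F) = -4*F
-38 + u(9, m(6, 3))*J = -38 - (-12)*3*(-144) = -38 - 4*(-9)*(-144) = -38 + 36*(-144) = -38 - 5184 = -5222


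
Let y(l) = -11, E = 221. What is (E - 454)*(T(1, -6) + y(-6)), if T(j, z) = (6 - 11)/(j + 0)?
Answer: 3728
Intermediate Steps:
T(j, z) = -5/j
(E - 454)*(T(1, -6) + y(-6)) = (221 - 454)*(-5/1 - 11) = -233*(-5*1 - 11) = -233*(-5 - 11) = -233*(-16) = 3728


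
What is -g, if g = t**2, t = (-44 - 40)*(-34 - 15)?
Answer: -16941456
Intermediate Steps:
t = 4116 (t = -84*(-49) = 4116)
g = 16941456 (g = 4116**2 = 16941456)
-g = -1*16941456 = -16941456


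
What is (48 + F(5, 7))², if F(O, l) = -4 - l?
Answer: 1369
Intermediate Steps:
(48 + F(5, 7))² = (48 + (-4 - 1*7))² = (48 + (-4 - 7))² = (48 - 11)² = 37² = 1369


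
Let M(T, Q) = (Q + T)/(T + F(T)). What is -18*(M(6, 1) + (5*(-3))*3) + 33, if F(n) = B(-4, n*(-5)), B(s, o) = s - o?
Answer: 13425/16 ≈ 839.06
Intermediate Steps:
F(n) = -4 + 5*n (F(n) = -4 - n*(-5) = -4 - (-5)*n = -4 + 5*n)
M(T, Q) = (Q + T)/(-4 + 6*T) (M(T, Q) = (Q + T)/(T + (-4 + 5*T)) = (Q + T)/(-4 + 6*T))
-18*(M(6, 1) + (5*(-3))*3) + 33 = -18*((1 + 6)/(2*(-2 + 3*6)) + (5*(-3))*3) + 33 = -18*((½)*7/(-2 + 18) - 15*3) + 33 = -18*((½)*7/16 - 45) + 33 = -18*((½)*(1/16)*7 - 45) + 33 = -18*(7/32 - 45) + 33 = -18*(-1433/32) + 33 = 12897/16 + 33 = 13425/16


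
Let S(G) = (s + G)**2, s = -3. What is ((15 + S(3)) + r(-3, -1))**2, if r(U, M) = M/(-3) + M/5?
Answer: 51529/225 ≈ 229.02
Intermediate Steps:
r(U, M) = -2*M/15 (r(U, M) = M*(-1/3) + M*(1/5) = -M/3 + M/5 = -2*M/15)
S(G) = (-3 + G)**2
((15 + S(3)) + r(-3, -1))**2 = ((15 + (-3 + 3)**2) - 2/15*(-1))**2 = ((15 + 0**2) + 2/15)**2 = ((15 + 0) + 2/15)**2 = (15 + 2/15)**2 = (227/15)**2 = 51529/225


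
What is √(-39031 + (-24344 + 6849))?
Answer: I*√56526 ≈ 237.75*I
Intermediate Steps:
√(-39031 + (-24344 + 6849)) = √(-39031 - 17495) = √(-56526) = I*√56526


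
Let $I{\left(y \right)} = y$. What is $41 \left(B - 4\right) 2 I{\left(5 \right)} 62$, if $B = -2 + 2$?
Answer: $-101680$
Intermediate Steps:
$B = 0$
$41 \left(B - 4\right) 2 I{\left(5 \right)} 62 = 41 \left(0 - 4\right) 2 \cdot 5 \cdot 62 = 41 \left(-4\right) 2 \cdot 5 \cdot 62 = 41 \left(\left(-8\right) 5\right) 62 = 41 \left(-40\right) 62 = \left(-1640\right) 62 = -101680$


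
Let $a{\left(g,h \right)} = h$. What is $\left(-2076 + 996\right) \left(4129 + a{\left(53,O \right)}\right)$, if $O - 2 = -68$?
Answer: $-4388040$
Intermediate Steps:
$O = -66$ ($O = 2 - 68 = -66$)
$\left(-2076 + 996\right) \left(4129 + a{\left(53,O \right)}\right) = \left(-2076 + 996\right) \left(4129 - 66\right) = \left(-1080\right) 4063 = -4388040$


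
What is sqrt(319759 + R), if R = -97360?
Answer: 3*sqrt(24711) ≈ 471.59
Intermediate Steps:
sqrt(319759 + R) = sqrt(319759 - 97360) = sqrt(222399) = 3*sqrt(24711)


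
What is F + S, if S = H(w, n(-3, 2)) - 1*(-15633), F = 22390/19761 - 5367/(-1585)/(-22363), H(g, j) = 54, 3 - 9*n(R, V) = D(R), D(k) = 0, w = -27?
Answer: 10988527716292648/700435660155 ≈ 15688.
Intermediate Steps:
n(R, V) = ⅓ (n(R, V) = ⅓ - ⅑*0 = ⅓ + 0 = ⅓)
F = 793515441163/700435660155 (F = 22390*(1/19761) - 5367*(-1/1585)*(-1/22363) = 22390/19761 + (5367/1585)*(-1/22363) = 22390/19761 - 5367/35445355 = 793515441163/700435660155 ≈ 1.1329)
S = 15687 (S = 54 - 1*(-15633) = 54 + 15633 = 15687)
F + S = 793515441163/700435660155 + 15687 = 10988527716292648/700435660155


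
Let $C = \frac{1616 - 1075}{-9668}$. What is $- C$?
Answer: $\frac{541}{9668} \approx 0.055958$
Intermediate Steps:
$C = - \frac{541}{9668}$ ($C = 541 \left(- \frac{1}{9668}\right) = - \frac{541}{9668} \approx -0.055958$)
$- C = \left(-1\right) \left(- \frac{541}{9668}\right) = \frac{541}{9668}$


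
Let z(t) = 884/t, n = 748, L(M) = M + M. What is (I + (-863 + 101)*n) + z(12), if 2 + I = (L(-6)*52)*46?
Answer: -1795825/3 ≈ -5.9861e+5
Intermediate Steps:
L(M) = 2*M
I = -28706 (I = -2 + ((2*(-6))*52)*46 = -2 - 12*52*46 = -2 - 624*46 = -2 - 28704 = -28706)
(I + (-863 + 101)*n) + z(12) = (-28706 + (-863 + 101)*748) + 884/12 = (-28706 - 762*748) + 884*(1/12) = (-28706 - 569976) + 221/3 = -598682 + 221/3 = -1795825/3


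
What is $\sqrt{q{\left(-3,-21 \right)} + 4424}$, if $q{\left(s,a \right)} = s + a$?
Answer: $20 \sqrt{11} \approx 66.333$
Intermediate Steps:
$q{\left(s,a \right)} = a + s$
$\sqrt{q{\left(-3,-21 \right)} + 4424} = \sqrt{\left(-21 - 3\right) + 4424} = \sqrt{-24 + 4424} = \sqrt{4400} = 20 \sqrt{11}$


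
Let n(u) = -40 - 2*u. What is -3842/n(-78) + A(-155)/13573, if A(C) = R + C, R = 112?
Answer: -26076227/787234 ≈ -33.124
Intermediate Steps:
A(C) = 112 + C
-3842/n(-78) + A(-155)/13573 = -3842/(-40 - 2*(-78)) + (112 - 155)/13573 = -3842/(-40 + 156) - 43*1/13573 = -3842/116 - 43/13573 = -3842*1/116 - 43/13573 = -1921/58 - 43/13573 = -26076227/787234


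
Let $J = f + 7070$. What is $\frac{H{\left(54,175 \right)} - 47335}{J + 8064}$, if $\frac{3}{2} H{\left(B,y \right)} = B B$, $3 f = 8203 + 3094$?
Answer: $- \frac{136173}{56699} \approx -2.4017$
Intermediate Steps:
$f = \frac{11297}{3}$ ($f = \frac{8203 + 3094}{3} = \frac{1}{3} \cdot 11297 = \frac{11297}{3} \approx 3765.7$)
$H{\left(B,y \right)} = \frac{2 B^{2}}{3}$ ($H{\left(B,y \right)} = \frac{2 B B}{3} = \frac{2 B^{2}}{3}$)
$J = \frac{32507}{3}$ ($J = \frac{11297}{3} + 7070 = \frac{32507}{3} \approx 10836.0$)
$\frac{H{\left(54,175 \right)} - 47335}{J + 8064} = \frac{\frac{2 \cdot 54^{2}}{3} - 47335}{\frac{32507}{3} + 8064} = \frac{\frac{2}{3} \cdot 2916 - 47335}{\frac{56699}{3}} = \left(1944 - 47335\right) \frac{3}{56699} = \left(-45391\right) \frac{3}{56699} = - \frac{136173}{56699}$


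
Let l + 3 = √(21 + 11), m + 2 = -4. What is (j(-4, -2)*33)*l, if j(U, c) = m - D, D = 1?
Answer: 693 - 924*√2 ≈ -613.73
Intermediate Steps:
m = -6 (m = -2 - 4 = -6)
j(U, c) = -7 (j(U, c) = -6 - 1*1 = -6 - 1 = -7)
l = -3 + 4*√2 (l = -3 + √(21 + 11) = -3 + √32 = -3 + 4*√2 ≈ 2.6569)
(j(-4, -2)*33)*l = (-7*33)*(-3 + 4*√2) = -231*(-3 + 4*√2) = 693 - 924*√2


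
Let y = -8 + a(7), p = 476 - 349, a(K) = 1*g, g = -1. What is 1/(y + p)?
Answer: 1/118 ≈ 0.0084746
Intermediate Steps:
a(K) = -1 (a(K) = 1*(-1) = -1)
p = 127
y = -9 (y = -8 - 1 = -9)
1/(y + p) = 1/(-9 + 127) = 1/118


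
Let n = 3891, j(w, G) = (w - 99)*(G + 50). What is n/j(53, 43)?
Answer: -1297/1426 ≈ -0.90954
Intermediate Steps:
j(w, G) = (-99 + w)*(50 + G)
n/j(53, 43) = 3891/(-4950 - 99*43 + 50*53 + 43*53) = 3891/(-4950 - 4257 + 2650 + 2279) = 3891/(-4278) = 3891*(-1/4278) = -1297/1426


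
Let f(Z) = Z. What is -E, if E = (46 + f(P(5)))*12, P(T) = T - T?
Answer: -552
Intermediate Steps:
P(T) = 0
E = 552 (E = (46 + 0)*12 = 46*12 = 552)
-E = -1*552 = -552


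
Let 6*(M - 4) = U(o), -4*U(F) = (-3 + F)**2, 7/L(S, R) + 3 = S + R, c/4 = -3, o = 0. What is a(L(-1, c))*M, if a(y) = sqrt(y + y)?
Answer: 29*I*sqrt(14)/32 ≈ 3.3909*I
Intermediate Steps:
c = -12 (c = 4*(-3) = -12)
L(S, R) = 7/(-3 + R + S) (L(S, R) = 7/(-3 + (S + R)) = 7/(-3 + (R + S)) = 7/(-3 + R + S))
U(F) = -(-3 + F)**2/4
M = 29/8 (M = 4 + (-(-3 + 0)**2/4)/6 = 4 + (-1/4*(-3)**2)/6 = 4 + (-1/4*9)/6 = 4 + (1/6)*(-9/4) = 4 - 3/8 = 29/8 ≈ 3.6250)
a(y) = sqrt(2)*sqrt(y) (a(y) = sqrt(2*y) = sqrt(2)*sqrt(y))
a(L(-1, c))*M = (sqrt(2)*sqrt(7/(-3 - 12 - 1)))*(29/8) = (sqrt(2)*sqrt(7/(-16)))*(29/8) = (sqrt(2)*sqrt(7*(-1/16)))*(29/8) = (sqrt(2)*sqrt(-7/16))*(29/8) = (sqrt(2)*(I*sqrt(7)/4))*(29/8) = (I*sqrt(14)/4)*(29/8) = 29*I*sqrt(14)/32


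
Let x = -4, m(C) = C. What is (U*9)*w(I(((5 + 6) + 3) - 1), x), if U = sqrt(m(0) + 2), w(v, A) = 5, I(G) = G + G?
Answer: 45*sqrt(2) ≈ 63.640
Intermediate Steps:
I(G) = 2*G
U = sqrt(2) (U = sqrt(0 + 2) = sqrt(2) ≈ 1.4142)
(U*9)*w(I(((5 + 6) + 3) - 1), x) = (sqrt(2)*9)*5 = (9*sqrt(2))*5 = 45*sqrt(2)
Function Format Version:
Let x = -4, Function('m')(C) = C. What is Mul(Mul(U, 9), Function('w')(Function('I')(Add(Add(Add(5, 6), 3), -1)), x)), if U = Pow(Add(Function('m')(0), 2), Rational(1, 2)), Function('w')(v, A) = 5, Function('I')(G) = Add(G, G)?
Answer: Mul(45, Pow(2, Rational(1, 2))) ≈ 63.640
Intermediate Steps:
Function('I')(G) = Mul(2, G)
U = Pow(2, Rational(1, 2)) (U = Pow(Add(0, 2), Rational(1, 2)) = Pow(2, Rational(1, 2)) ≈ 1.4142)
Mul(Mul(U, 9), Function('w')(Function('I')(Add(Add(Add(5, 6), 3), -1)), x)) = Mul(Mul(Pow(2, Rational(1, 2)), 9), 5) = Mul(Mul(9, Pow(2, Rational(1, 2))), 5) = Mul(45, Pow(2, Rational(1, 2)))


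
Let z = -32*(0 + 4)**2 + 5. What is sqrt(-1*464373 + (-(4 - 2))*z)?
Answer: 109*I*sqrt(39) ≈ 680.71*I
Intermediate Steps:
z = -507 (z = -32*4**2 + 5 = -32*16 + 5 = -512 + 5 = -507)
sqrt(-1*464373 + (-(4 - 2))*z) = sqrt(-1*464373 - (4 - 2)*(-507)) = sqrt(-464373 - 1*2*(-507)) = sqrt(-464373 - 2*(-507)) = sqrt(-464373 + 1014) = sqrt(-463359) = 109*I*sqrt(39)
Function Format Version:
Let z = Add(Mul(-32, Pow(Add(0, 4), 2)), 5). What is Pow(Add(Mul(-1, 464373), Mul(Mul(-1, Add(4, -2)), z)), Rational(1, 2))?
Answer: Mul(109, I, Pow(39, Rational(1, 2))) ≈ Mul(680.71, I)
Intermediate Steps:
z = -507 (z = Add(Mul(-32, Pow(4, 2)), 5) = Add(Mul(-32, 16), 5) = Add(-512, 5) = -507)
Pow(Add(Mul(-1, 464373), Mul(Mul(-1, Add(4, -2)), z)), Rational(1, 2)) = Pow(Add(Mul(-1, 464373), Mul(Mul(-1, Add(4, -2)), -507)), Rational(1, 2)) = Pow(Add(-464373, Mul(Mul(-1, 2), -507)), Rational(1, 2)) = Pow(Add(-464373, Mul(-2, -507)), Rational(1, 2)) = Pow(Add(-464373, 1014), Rational(1, 2)) = Pow(-463359, Rational(1, 2)) = Mul(109, I, Pow(39, Rational(1, 2)))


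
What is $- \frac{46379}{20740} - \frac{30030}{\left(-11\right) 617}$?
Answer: $\frac{28004357}{12796580} \approx 2.1884$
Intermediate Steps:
$- \frac{46379}{20740} - \frac{30030}{\left(-11\right) 617} = \left(-46379\right) \frac{1}{20740} - \frac{30030}{-6787} = - \frac{46379}{20740} - - \frac{2730}{617} = - \frac{46379}{20740} + \frac{2730}{617} = \frac{28004357}{12796580}$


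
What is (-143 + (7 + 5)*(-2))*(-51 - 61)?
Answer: 18704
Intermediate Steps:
(-143 + (7 + 5)*(-2))*(-51 - 61) = (-143 + 12*(-2))*(-112) = (-143 - 24)*(-112) = -167*(-112) = 18704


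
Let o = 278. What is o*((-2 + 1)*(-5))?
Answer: 1390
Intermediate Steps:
o*((-2 + 1)*(-5)) = 278*((-2 + 1)*(-5)) = 278*(-1*(-5)) = 278*5 = 1390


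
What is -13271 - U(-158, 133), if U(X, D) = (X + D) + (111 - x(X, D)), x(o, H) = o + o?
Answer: -13673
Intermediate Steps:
x(o, H) = 2*o
U(X, D) = 111 + D - X (U(X, D) = (X + D) + (111 - 2*X) = (D + X) + (111 - 2*X) = 111 + D - X)
-13271 - U(-158, 133) = -13271 - (111 + 133 - 1*(-158)) = -13271 - (111 + 133 + 158) = -13271 - 1*402 = -13271 - 402 = -13673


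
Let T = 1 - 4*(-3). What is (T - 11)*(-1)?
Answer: -2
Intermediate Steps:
T = 13 (T = 1 + 12 = 13)
(T - 11)*(-1) = (13 - 11)*(-1) = 2*(-1) = -2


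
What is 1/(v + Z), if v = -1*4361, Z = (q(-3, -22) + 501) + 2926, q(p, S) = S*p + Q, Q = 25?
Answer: -1/843 ≈ -0.0011862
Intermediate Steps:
q(p, S) = 25 + S*p (q(p, S) = S*p + 25 = 25 + S*p)
Z = 3518 (Z = ((25 - 22*(-3)) + 501) + 2926 = ((25 + 66) + 501) + 2926 = (91 + 501) + 2926 = 592 + 2926 = 3518)
v = -4361
1/(v + Z) = 1/(-4361 + 3518) = 1/(-843) = -1/843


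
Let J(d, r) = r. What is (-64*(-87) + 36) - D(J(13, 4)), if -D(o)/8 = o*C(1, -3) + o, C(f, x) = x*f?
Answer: 5540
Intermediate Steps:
C(f, x) = f*x
D(o) = 16*o (D(o) = -8*(o*(1*(-3)) + o) = -8*(o*(-3) + o) = -8*(-3*o + o) = -(-16)*o = 16*o)
(-64*(-87) + 36) - D(J(13, 4)) = (-64*(-87) + 36) - 16*4 = (5568 + 36) - 1*64 = 5604 - 64 = 5540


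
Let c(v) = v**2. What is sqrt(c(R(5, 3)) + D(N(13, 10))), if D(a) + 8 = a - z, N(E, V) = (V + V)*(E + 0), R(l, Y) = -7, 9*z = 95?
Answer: sqrt(2614)/3 ≈ 17.042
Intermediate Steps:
z = 95/9 (z = (1/9)*95 = 95/9 ≈ 10.556)
N(E, V) = 2*E*V (N(E, V) = (2*V)*E = 2*E*V)
D(a) = -167/9 + a (D(a) = -8 + (a - 1*95/9) = -8 + (a - 95/9) = -8 + (-95/9 + a) = -167/9 + a)
sqrt(c(R(5, 3)) + D(N(13, 10))) = sqrt((-7)**2 + (-167/9 + 2*13*10)) = sqrt(49 + (-167/9 + 260)) = sqrt(49 + 2173/9) = sqrt(2614/9) = sqrt(2614)/3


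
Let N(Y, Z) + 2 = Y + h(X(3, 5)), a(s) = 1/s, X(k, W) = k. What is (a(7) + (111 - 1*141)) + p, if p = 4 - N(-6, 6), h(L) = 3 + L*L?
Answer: -209/7 ≈ -29.857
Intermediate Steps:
h(L) = 3 + L²
a(s) = 1/s
N(Y, Z) = 10 + Y (N(Y, Z) = -2 + (Y + (3 + 3²)) = -2 + (Y + (3 + 9)) = -2 + (Y + 12) = -2 + (12 + Y) = 10 + Y)
p = 0 (p = 4 - (10 - 6) = 4 - 1*4 = 4 - 4 = 0)
(a(7) + (111 - 1*141)) + p = (1/7 + (111 - 1*141)) + 0 = (⅐ + (111 - 141)) + 0 = (⅐ - 30) + 0 = -209/7 + 0 = -209/7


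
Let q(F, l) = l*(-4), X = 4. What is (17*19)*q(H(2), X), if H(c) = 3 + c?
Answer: -5168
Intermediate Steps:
q(F, l) = -4*l
(17*19)*q(H(2), X) = (17*19)*(-4*4) = 323*(-16) = -5168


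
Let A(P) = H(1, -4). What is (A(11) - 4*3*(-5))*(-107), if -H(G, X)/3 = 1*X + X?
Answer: -8988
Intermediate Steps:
H(G, X) = -6*X (H(G, X) = -3*(1*X + X) = -3*(X + X) = -6*X)
A(P) = 24 (A(P) = -6*(-4) = 24)
(A(11) - 4*3*(-5))*(-107) = (24 - 4*3*(-5))*(-107) = (24 - 12*(-5))*(-107) = (24 + 60)*(-107) = 84*(-107) = -8988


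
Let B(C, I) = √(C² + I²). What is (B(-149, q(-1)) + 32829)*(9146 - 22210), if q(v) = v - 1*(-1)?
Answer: -430824592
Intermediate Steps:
q(v) = 1 + v (q(v) = v + 1 = 1 + v)
(B(-149, q(-1)) + 32829)*(9146 - 22210) = (√((-149)² + (1 - 1)²) + 32829)*(9146 - 22210) = (√(22201 + 0²) + 32829)*(-13064) = (√(22201 + 0) + 32829)*(-13064) = (√22201 + 32829)*(-13064) = (149 + 32829)*(-13064) = 32978*(-13064) = -430824592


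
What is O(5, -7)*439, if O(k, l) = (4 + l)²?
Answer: 3951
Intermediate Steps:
O(5, -7)*439 = (4 - 7)²*439 = (-3)²*439 = 9*439 = 3951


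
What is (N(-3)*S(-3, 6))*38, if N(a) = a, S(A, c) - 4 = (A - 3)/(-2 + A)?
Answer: -2964/5 ≈ -592.80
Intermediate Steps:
S(A, c) = 4 + (-3 + A)/(-2 + A) (S(A, c) = 4 + (A - 3)/(-2 + A) = 4 + (-3 + A)/(-2 + A))
(N(-3)*S(-3, 6))*38 = -3*(-11 + 5*(-3))/(-2 - 3)*38 = -3*(-11 - 15)/(-5)*38 = -(-3)*(-26)/5*38 = -3*26/5*38 = -78/5*38 = -2964/5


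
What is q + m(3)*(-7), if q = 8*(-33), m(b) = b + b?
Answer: -306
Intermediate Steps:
m(b) = 2*b
q = -264
q + m(3)*(-7) = -264 + (2*3)*(-7) = -264 + 6*(-7) = -264 - 42 = -306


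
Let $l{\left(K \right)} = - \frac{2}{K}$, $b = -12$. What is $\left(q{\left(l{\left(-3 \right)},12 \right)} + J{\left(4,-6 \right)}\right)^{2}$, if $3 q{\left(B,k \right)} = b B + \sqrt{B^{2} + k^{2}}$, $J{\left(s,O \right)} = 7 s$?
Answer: $\frac{53284}{81} + \frac{1520 \sqrt{13}}{27} \approx 860.81$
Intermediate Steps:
$q{\left(B,k \right)} = - 4 B + \frac{\sqrt{B^{2} + k^{2}}}{3}$ ($q{\left(B,k \right)} = \frac{- 12 B + \sqrt{B^{2} + k^{2}}}{3} = \frac{\sqrt{B^{2} + k^{2}} - 12 B}{3} = - 4 B + \frac{\sqrt{B^{2} + k^{2}}}{3}$)
$\left(q{\left(l{\left(-3 \right)},12 \right)} + J{\left(4,-6 \right)}\right)^{2} = \left(\left(- 4 \left(- \frac{2}{-3}\right) + \frac{\sqrt{\left(- \frac{2}{-3}\right)^{2} + 12^{2}}}{3}\right) + 7 \cdot 4\right)^{2} = \left(\left(- 4 \left(\left(-2\right) \left(- \frac{1}{3}\right)\right) + \frac{\sqrt{\left(\left(-2\right) \left(- \frac{1}{3}\right)\right)^{2} + 144}}{3}\right) + 28\right)^{2} = \left(\left(\left(-4\right) \frac{2}{3} + \frac{\sqrt{\left(\frac{2}{3}\right)^{2} + 144}}{3}\right) + 28\right)^{2} = \left(\left(- \frac{8}{3} + \frac{\sqrt{\frac{4}{9} + 144}}{3}\right) + 28\right)^{2} = \left(\left(- \frac{8}{3} + \frac{\sqrt{\frac{1300}{9}}}{3}\right) + 28\right)^{2} = \left(\left(- \frac{8}{3} + \frac{\frac{10}{3} \sqrt{13}}{3}\right) + 28\right)^{2} = \left(\left(- \frac{8}{3} + \frac{10 \sqrt{13}}{9}\right) + 28\right)^{2} = \left(\frac{76}{3} + \frac{10 \sqrt{13}}{9}\right)^{2}$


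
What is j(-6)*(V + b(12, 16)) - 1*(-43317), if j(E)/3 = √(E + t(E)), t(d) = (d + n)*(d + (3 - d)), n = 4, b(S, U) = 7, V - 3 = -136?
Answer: 43317 - 756*I*√3 ≈ 43317.0 - 1309.4*I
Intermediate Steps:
V = -133 (V = 3 - 136 = -133)
t(d) = 12 + 3*d (t(d) = (d + 4)*(d + (3 - d)) = (4 + d)*3 = 12 + 3*d)
j(E) = 3*√(12 + 4*E) (j(E) = 3*√(E + (12 + 3*E)) = 3*√(12 + 4*E))
j(-6)*(V + b(12, 16)) - 1*(-43317) = (6*√(3 - 6))*(-133 + 7) - 1*(-43317) = (6*√(-3))*(-126) + 43317 = (6*(I*√3))*(-126) + 43317 = (6*I*√3)*(-126) + 43317 = -756*I*√3 + 43317 = 43317 - 756*I*√3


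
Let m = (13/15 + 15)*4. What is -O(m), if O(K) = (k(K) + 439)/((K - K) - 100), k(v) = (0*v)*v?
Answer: 439/100 ≈ 4.3900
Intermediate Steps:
m = 952/15 (m = (13*(1/15) + 15)*4 = (13/15 + 15)*4 = (238/15)*4 = 952/15 ≈ 63.467)
k(v) = 0 (k(v) = 0*v = 0)
O(K) = -439/100 (O(K) = (0 + 439)/((K - K) - 100) = 439/(0 - 100) = 439/(-100) = 439*(-1/100) = -439/100)
-O(m) = -1*(-439/100) = 439/100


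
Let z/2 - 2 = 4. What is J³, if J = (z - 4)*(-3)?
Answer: -13824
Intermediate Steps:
z = 12 (z = 4 + 2*4 = 4 + 8 = 12)
J = -24 (J = (12 - 4)*(-3) = 8*(-3) = -24)
J³ = (-24)³ = -13824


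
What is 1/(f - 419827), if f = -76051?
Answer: -1/495878 ≈ -2.0166e-6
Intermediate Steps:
1/(f - 419827) = 1/(-76051 - 419827) = 1/(-495878) = -1/495878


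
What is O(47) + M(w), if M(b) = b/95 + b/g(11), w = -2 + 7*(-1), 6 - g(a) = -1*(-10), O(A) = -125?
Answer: -46681/380 ≈ -122.84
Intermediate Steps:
g(a) = -4 (g(a) = 6 - (-1)*(-10) = 6 - 1*10 = 6 - 10 = -4)
w = -9 (w = -2 - 7 = -9)
M(b) = -91*b/380 (M(b) = b/95 + b/(-4) = b*(1/95) + b*(-1/4) = b/95 - b/4 = -91*b/380)
O(47) + M(w) = -125 - 91/380*(-9) = -125 + 819/380 = -46681/380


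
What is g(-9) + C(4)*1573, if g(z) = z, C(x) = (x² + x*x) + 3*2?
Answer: 59765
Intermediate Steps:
C(x) = 6 + 2*x² (C(x) = (x² + x²) + 6 = 2*x² + 6 = 6 + 2*x²)
g(-9) + C(4)*1573 = -9 + (6 + 2*4²)*1573 = -9 + (6 + 2*16)*1573 = -9 + (6 + 32)*1573 = -9 + 38*1573 = -9 + 59774 = 59765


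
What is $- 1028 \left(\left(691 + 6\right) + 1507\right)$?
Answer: $-2265712$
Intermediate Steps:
$- 1028 \left(\left(691 + 6\right) + 1507\right) = - 1028 \left(697 + 1507\right) = \left(-1028\right) 2204 = -2265712$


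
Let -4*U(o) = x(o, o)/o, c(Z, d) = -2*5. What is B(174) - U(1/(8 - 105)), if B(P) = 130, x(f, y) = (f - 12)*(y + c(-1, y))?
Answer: -1080775/388 ≈ -2785.5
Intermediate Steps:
c(Z, d) = -10
x(f, y) = (-12 + f)*(-10 + y) (x(f, y) = (f - 12)*(y - 10) = (-12 + f)*(-10 + y))
U(o) = -(120 + o**2 - 22*o)/(4*o) (U(o) = -(120 - 12*o - 10*o + o*o)/(4*o) = -(120 - 12*o - 10*o + o**2)/(4*o) = -(120 + o**2 - 22*o)/(4*o))
B(174) - U(1/(8 - 105)) = 130 - (11/2 - 30/(1/(8 - 105)) - 1/(4*(8 - 105))) = 130 - (11/2 - 30/(1/(-97)) - 1/4/(-97)) = 130 - (11/2 - 30/(-1/97) - 1/4*(-1/97)) = 130 - (11/2 - 30*(-97) + 1/388) = 130 - (11/2 + 2910 + 1/388) = 130 - 1*1131215/388 = 130 - 1131215/388 = -1080775/388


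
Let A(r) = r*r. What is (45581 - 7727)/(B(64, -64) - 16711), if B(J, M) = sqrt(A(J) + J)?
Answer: -632578194/279253361 - 302832*sqrt(65)/279253361 ≈ -2.2740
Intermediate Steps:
A(r) = r**2
B(J, M) = sqrt(J + J**2) (B(J, M) = sqrt(J**2 + J) = sqrt(J + J**2))
(45581 - 7727)/(B(64, -64) - 16711) = (45581 - 7727)/(sqrt(64*(1 + 64)) - 16711) = 37854/(sqrt(64*65) - 16711) = 37854/(sqrt(4160) - 16711) = 37854/(8*sqrt(65) - 16711) = 37854/(-16711 + 8*sqrt(65))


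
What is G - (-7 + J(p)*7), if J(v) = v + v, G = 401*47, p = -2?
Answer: 18882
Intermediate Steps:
G = 18847
J(v) = 2*v
G - (-7 + J(p)*7) = 18847 - (-7 + (2*(-2))*7) = 18847 - (-7 - 4*7) = 18847 - (-7 - 28) = 18847 - 1*(-35) = 18847 + 35 = 18882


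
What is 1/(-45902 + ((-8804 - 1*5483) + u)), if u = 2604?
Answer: -1/57585 ≈ -1.7366e-5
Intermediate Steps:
1/(-45902 + ((-8804 - 1*5483) + u)) = 1/(-45902 + ((-8804 - 1*5483) + 2604)) = 1/(-45902 + ((-8804 - 5483) + 2604)) = 1/(-45902 + (-14287 + 2604)) = 1/(-45902 - 11683) = 1/(-57585) = -1/57585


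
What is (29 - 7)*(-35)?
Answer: -770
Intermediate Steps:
(29 - 7)*(-35) = 22*(-35) = -770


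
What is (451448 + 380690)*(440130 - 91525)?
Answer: 290087467490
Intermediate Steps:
(451448 + 380690)*(440130 - 91525) = 832138*348605 = 290087467490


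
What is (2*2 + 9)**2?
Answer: 169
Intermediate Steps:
(2*2 + 9)**2 = (4 + 9)**2 = 13**2 = 169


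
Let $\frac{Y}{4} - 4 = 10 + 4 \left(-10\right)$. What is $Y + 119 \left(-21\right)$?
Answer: $-2603$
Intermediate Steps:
$Y = -104$ ($Y = 16 + 4 \left(10 + 4 \left(-10\right)\right) = 16 + 4 \left(10 - 40\right) = 16 + 4 \left(-30\right) = 16 - 120 = -104$)
$Y + 119 \left(-21\right) = -104 + 119 \left(-21\right) = -104 - 2499 = -2603$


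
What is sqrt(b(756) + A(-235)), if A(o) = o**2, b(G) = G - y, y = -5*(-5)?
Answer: 2*sqrt(13989) ≈ 236.55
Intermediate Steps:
y = 25
b(G) = -25 + G (b(G) = G - 1*25 = G - 25 = -25 + G)
sqrt(b(756) + A(-235)) = sqrt((-25 + 756) + (-235)**2) = sqrt(731 + 55225) = sqrt(55956) = 2*sqrt(13989)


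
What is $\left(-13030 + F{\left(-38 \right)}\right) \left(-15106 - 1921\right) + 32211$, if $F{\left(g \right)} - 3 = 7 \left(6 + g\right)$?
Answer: $225656988$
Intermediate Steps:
$F{\left(g \right)} = 45 + 7 g$ ($F{\left(g \right)} = 3 + 7 \left(6 + g\right) = 3 + \left(42 + 7 g\right) = 45 + 7 g$)
$\left(-13030 + F{\left(-38 \right)}\right) \left(-15106 - 1921\right) + 32211 = \left(-13030 + \left(45 + 7 \left(-38\right)\right)\right) \left(-15106 - 1921\right) + 32211 = \left(-13030 + \left(45 - 266\right)\right) \left(-17027\right) + 32211 = \left(-13030 - 221\right) \left(-17027\right) + 32211 = \left(-13251\right) \left(-17027\right) + 32211 = 225624777 + 32211 = 225656988$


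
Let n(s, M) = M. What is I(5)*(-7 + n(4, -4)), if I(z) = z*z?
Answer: -275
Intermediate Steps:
I(z) = z²
I(5)*(-7 + n(4, -4)) = 5²*(-7 - 4) = 25*(-11) = -275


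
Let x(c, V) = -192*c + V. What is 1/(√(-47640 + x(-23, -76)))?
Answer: -I*√433/4330 ≈ -0.0048057*I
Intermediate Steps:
x(c, V) = V - 192*c
1/(√(-47640 + x(-23, -76))) = 1/(√(-47640 + (-76 - 192*(-23)))) = 1/(√(-47640 + (-76 + 4416))) = 1/(√(-47640 + 4340)) = 1/(√(-43300)) = 1/(10*I*√433) = -I*√433/4330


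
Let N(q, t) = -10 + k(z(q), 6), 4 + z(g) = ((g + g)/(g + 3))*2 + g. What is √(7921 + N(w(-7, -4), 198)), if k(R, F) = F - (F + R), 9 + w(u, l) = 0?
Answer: √7918 ≈ 88.983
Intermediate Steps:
w(u, l) = -9 (w(u, l) = -9 + 0 = -9)
z(g) = -4 + g + 4*g/(3 + g) (z(g) = -4 + (((g + g)/(g + 3))*2 + g) = -4 + (((2*g)/(3 + g))*2 + g) = -4 + ((2*g/(3 + g))*2 + g) = -4 + (4*g/(3 + g) + g) = -4 + (g + 4*g/(3 + g)) = -4 + g + 4*g/(3 + g))
k(R, F) = -R (k(R, F) = F + (-F - R) = -R)
N(q, t) = -10 - (-12 + q² + 3*q)/(3 + q)
√(7921 + N(w(-7, -4), 198)) = √(7921 + (-18 - 1*(-9)² - 13*(-9))/(3 - 9)) = √(7921 + (-18 - 1*81 + 117)/(-6)) = √(7921 - (-18 - 81 + 117)/6) = √(7921 - ⅙*18) = √(7921 - 3) = √7918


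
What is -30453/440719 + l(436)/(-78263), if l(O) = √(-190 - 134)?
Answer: -30453/440719 - 18*I/78263 ≈ -0.069098 - 0.00022999*I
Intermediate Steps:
l(O) = 18*I (l(O) = √(-324) = 18*I)
-30453/440719 + l(436)/(-78263) = -30453/440719 + (18*I)/(-78263) = -30453*1/440719 + (18*I)*(-1/78263) = -30453/440719 - 18*I/78263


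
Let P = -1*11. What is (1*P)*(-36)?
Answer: 396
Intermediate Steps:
P = -11
(1*P)*(-36) = (1*(-11))*(-36) = -11*(-36) = 396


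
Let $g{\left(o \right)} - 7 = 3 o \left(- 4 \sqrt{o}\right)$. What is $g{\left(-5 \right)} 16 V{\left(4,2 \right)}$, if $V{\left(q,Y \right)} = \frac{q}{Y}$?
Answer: $224 + 1920 i \sqrt{5} \approx 224.0 + 4293.3 i$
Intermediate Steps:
$g{\left(o \right)} = 7 - 12 o^{\frac{3}{2}}$ ($g{\left(o \right)} = 7 + 3 o \left(- 4 \sqrt{o}\right) = 7 - 12 o^{\frac{3}{2}}$)
$g{\left(-5 \right)} 16 V{\left(4,2 \right)} = \left(7 - 12 \left(-5\right)^{\frac{3}{2}}\right) 16 \cdot \frac{4}{2} = \left(7 - 12 \left(- 5 i \sqrt{5}\right)\right) 16 \cdot 4 \cdot \frac{1}{2} = \left(7 + 60 i \sqrt{5}\right) 16 \cdot 2 = \left(112 + 960 i \sqrt{5}\right) 2 = 224 + 1920 i \sqrt{5}$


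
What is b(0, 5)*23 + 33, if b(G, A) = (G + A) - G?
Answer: 148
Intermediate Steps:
b(G, A) = A (b(G, A) = (A + G) - G = A)
b(0, 5)*23 + 33 = 5*23 + 33 = 115 + 33 = 148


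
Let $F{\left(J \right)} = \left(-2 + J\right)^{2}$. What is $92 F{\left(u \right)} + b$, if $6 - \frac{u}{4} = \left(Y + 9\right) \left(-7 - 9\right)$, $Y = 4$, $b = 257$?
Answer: $67097329$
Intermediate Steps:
$u = 856$ ($u = 24 - 4 \left(4 + 9\right) \left(-7 - 9\right) = 24 - 4 \cdot 13 \left(-16\right) = 24 - -832 = 24 + 832 = 856$)
$92 F{\left(u \right)} + b = 92 \left(-2 + 856\right)^{2} + 257 = 92 \cdot 854^{2} + 257 = 92 \cdot 729316 + 257 = 67097072 + 257 = 67097329$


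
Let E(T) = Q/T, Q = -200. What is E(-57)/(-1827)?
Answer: -200/104139 ≈ -0.0019205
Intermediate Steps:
E(T) = -200/T
E(-57)/(-1827) = -200/(-57)/(-1827) = -200*(-1/57)*(-1/1827) = (200/57)*(-1/1827) = -200/104139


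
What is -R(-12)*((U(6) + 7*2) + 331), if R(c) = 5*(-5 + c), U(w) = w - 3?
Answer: 29580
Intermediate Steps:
U(w) = -3 + w
R(c) = -25 + 5*c
-R(-12)*((U(6) + 7*2) + 331) = -(-25 + 5*(-12))*(((-3 + 6) + 7*2) + 331) = -(-25 - 60)*((3 + 14) + 331) = -(-85)*(17 + 331) = -(-85)*348 = -1*(-29580) = 29580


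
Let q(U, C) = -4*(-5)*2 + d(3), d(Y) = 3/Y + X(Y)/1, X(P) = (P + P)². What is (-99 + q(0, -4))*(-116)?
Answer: 2552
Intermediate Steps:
X(P) = 4*P² (X(P) = (2*P)² = 4*P²)
d(Y) = 3/Y + 4*Y² (d(Y) = 3/Y + (4*Y²)/1 = 3/Y + (4*Y²)*1 = 3/Y + 4*Y²)
q(U, C) = 77 (q(U, C) = -4*(-5)*2 + (3 + 4*3³)/3 = -(-20)*2 + (3 + 4*27)/3 = -1*(-40) + (3 + 108)/3 = 40 + (⅓)*111 = 40 + 37 = 77)
(-99 + q(0, -4))*(-116) = (-99 + 77)*(-116) = -22*(-116) = 2552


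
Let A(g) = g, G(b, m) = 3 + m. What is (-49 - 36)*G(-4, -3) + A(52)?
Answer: 52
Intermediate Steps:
(-49 - 36)*G(-4, -3) + A(52) = (-49 - 36)*(3 - 3) + 52 = -85*0 + 52 = 0 + 52 = 52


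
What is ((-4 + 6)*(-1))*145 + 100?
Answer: -190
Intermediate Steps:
((-4 + 6)*(-1))*145 + 100 = (2*(-1))*145 + 100 = -2*145 + 100 = -290 + 100 = -190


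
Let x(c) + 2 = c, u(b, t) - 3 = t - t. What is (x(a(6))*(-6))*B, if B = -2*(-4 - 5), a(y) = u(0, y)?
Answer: -108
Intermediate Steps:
u(b, t) = 3 (u(b, t) = 3 + (t - t) = 3 + 0 = 3)
a(y) = 3
B = 18 (B = -2*(-9) = 18)
x(c) = -2 + c
(x(a(6))*(-6))*B = ((-2 + 3)*(-6))*18 = (1*(-6))*18 = -6*18 = -108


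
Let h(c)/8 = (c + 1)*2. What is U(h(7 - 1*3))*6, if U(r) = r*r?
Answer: 38400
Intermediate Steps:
h(c) = 16 + 16*c (h(c) = 8*((c + 1)*2) = 8*((1 + c)*2) = 8*(2 + 2*c) = 16 + 16*c)
U(r) = r**2
U(h(7 - 1*3))*6 = (16 + 16*(7 - 1*3))**2*6 = (16 + 16*(7 - 3))**2*6 = (16 + 16*4)**2*6 = (16 + 64)**2*6 = 80**2*6 = 6400*6 = 38400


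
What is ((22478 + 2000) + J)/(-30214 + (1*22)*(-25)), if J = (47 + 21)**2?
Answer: -14551/15382 ≈ -0.94598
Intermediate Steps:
J = 4624 (J = 68**2 = 4624)
((22478 + 2000) + J)/(-30214 + (1*22)*(-25)) = ((22478 + 2000) + 4624)/(-30214 + (1*22)*(-25)) = (24478 + 4624)/(-30214 + 22*(-25)) = 29102/(-30214 - 550) = 29102/(-30764) = 29102*(-1/30764) = -14551/15382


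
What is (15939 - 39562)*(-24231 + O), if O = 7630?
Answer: 392165423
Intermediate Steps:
(15939 - 39562)*(-24231 + O) = (15939 - 39562)*(-24231 + 7630) = -23623*(-16601) = 392165423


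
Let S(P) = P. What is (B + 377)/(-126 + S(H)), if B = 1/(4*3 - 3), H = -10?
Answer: -1697/612 ≈ -2.7729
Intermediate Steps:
B = 1/9 (B = 1/(12 - 3) = 1/9 ≈ 0.11111)
(B + 377)/(-126 + S(H)) = (1/9 + 377)/(-126 - 10) = (3394/9)/(-136) = (3394/9)*(-1/136) = -1697/612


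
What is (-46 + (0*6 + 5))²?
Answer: 1681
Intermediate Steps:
(-46 + (0*6 + 5))² = (-46 + (0 + 5))² = (-46 + 5)² = (-41)² = 1681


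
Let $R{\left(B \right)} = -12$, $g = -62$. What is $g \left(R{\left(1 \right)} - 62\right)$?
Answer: $4588$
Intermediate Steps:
$g \left(R{\left(1 \right)} - 62\right) = - 62 \left(-12 - 62\right) = \left(-62\right) \left(-74\right) = 4588$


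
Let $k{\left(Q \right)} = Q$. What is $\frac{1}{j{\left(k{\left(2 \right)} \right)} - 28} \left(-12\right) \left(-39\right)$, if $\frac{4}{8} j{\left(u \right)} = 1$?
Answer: $-18$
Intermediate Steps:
$j{\left(u \right)} = 2$ ($j{\left(u \right)} = 2 \cdot 1 = 2$)
$\frac{1}{j{\left(k{\left(2 \right)} \right)} - 28} \left(-12\right) \left(-39\right) = \frac{1}{2 - 28} \left(-12\right) \left(-39\right) = \frac{1}{-26} \left(-12\right) \left(-39\right) = \left(- \frac{1}{26}\right) \left(-12\right) \left(-39\right) = \frac{6}{13} \left(-39\right) = -18$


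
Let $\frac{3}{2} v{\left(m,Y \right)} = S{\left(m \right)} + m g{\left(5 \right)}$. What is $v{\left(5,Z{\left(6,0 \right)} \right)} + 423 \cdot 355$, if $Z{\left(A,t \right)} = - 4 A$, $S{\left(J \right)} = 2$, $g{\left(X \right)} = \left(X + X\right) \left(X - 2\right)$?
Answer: $\frac{450799}{3} \approx 1.5027 \cdot 10^{5}$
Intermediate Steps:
$g{\left(X \right)} = 2 X \left(-2 + X\right)$
$v{\left(m,Y \right)} = \frac{4}{3} + 20 m$ ($v{\left(m,Y \right)} = \frac{2 \left(2 + m 2 \cdot 5 \left(-2 + 5\right)\right)}{3} = \frac{2 \left(2 + m 2 \cdot 5 \cdot 3\right)}{3} = \frac{2 \left(2 + m 30\right)}{3} = \frac{2 \left(2 + 30 m\right)}{3} = \frac{4}{3} + 20 m$)
$v{\left(5,Z{\left(6,0 \right)} \right)} + 423 \cdot 355 = \left(\frac{4}{3} + 20 \cdot 5\right) + 423 \cdot 355 = \left(\frac{4}{3} + 100\right) + 150165 = \frac{304}{3} + 150165 = \frac{450799}{3}$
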